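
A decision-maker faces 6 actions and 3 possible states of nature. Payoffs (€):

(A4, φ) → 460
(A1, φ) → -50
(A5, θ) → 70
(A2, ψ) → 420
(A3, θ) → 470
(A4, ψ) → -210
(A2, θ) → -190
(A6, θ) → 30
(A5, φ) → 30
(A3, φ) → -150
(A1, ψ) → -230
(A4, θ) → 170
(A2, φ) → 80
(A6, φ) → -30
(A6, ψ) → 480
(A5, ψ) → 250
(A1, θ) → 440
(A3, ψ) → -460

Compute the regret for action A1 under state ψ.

710

Best payoff under ψ is 480.
Regret = 480 − (-230) = 710.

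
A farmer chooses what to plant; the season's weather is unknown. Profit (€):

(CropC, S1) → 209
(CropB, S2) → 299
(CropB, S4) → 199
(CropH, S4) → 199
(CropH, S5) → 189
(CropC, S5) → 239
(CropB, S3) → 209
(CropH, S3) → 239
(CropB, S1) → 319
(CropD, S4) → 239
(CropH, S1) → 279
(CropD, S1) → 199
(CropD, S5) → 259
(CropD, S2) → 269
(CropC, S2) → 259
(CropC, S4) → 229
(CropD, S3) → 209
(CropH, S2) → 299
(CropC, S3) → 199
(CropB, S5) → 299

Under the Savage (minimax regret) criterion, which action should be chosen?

Column bests: S1=319, S2=299, S3=239, S4=239, S5=299.
CropH regrets: 40, 0, 0, 40, 110 → max 110
CropB regrets: 0, 0, 30, 40, 0 → max 40
CropC regrets: 110, 40, 40, 10, 60 → max 110
CropD regrets: 120, 30, 30, 0, 40 → max 120
Smallest max regret = 40 → CropB.

CropB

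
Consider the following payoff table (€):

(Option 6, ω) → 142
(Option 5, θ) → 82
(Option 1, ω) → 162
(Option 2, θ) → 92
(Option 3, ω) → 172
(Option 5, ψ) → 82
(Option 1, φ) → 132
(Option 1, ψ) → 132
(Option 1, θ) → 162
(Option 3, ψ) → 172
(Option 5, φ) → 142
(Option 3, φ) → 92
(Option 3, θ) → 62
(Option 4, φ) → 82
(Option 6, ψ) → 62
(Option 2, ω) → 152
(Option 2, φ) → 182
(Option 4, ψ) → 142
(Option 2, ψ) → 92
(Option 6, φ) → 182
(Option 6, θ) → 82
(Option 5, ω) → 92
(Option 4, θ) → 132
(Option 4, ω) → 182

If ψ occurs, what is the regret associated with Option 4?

30

Best payoff under ψ is 172.
Regret = 172 − 142 = 30.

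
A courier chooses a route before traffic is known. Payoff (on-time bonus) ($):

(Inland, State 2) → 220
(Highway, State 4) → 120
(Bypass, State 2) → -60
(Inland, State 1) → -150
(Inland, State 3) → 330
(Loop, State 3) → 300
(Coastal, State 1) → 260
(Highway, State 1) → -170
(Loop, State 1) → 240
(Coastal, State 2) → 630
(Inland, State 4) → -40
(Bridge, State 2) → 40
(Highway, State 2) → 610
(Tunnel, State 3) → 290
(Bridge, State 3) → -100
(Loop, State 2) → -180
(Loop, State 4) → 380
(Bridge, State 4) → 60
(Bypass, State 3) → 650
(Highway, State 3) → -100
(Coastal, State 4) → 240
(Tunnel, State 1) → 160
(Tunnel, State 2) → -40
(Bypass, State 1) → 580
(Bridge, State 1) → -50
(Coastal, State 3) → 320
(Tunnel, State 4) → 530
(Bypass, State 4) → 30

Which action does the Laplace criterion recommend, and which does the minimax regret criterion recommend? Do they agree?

laplace → Coastal; minimax regret → Coastal (agree)

Row averages: Coastal=362.5, Inland=90, Highway=115, Loop=185, Bridge=-12.5, Bypass=300, Tunnel=235
Highest average = 362.5 → Coastal.
Column bests: State 1=580, State 2=630, State 3=650, State 4=530.
Coastal regrets: 320, 0, 330, 290 → max 330
Inland regrets: 730, 410, 320, 570 → max 730
Highway regrets: 750, 20, 750, 410 → max 750
Loop regrets: 340, 810, 350, 150 → max 810
Bridge regrets: 630, 590, 750, 470 → max 750
Bypass regrets: 0, 690, 0, 500 → max 690
Tunnel regrets: 420, 670, 360, 0 → max 670
Smallest max regret = 330 → Coastal.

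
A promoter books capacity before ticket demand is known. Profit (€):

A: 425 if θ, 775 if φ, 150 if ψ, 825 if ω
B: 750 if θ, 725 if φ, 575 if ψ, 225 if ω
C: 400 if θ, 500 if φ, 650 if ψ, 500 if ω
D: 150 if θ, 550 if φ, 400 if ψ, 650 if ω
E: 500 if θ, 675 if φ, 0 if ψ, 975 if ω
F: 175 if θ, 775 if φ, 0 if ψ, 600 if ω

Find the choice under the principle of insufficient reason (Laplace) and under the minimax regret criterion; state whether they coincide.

Row averages: A=543.75, B=568.75, C=512.5, D=437.5, E=537.5, F=387.5
Highest average = 568.75 → B.
Column bests: θ=750, φ=775, ψ=650, ω=975.
A regrets: 325, 0, 500, 150 → max 500
B regrets: 0, 50, 75, 750 → max 750
C regrets: 350, 275, 0, 475 → max 475
D regrets: 600, 225, 250, 325 → max 600
E regrets: 250, 100, 650, 0 → max 650
F regrets: 575, 0, 650, 375 → max 650
Smallest max regret = 475 → C.

laplace → B; minimax regret → C (disagree)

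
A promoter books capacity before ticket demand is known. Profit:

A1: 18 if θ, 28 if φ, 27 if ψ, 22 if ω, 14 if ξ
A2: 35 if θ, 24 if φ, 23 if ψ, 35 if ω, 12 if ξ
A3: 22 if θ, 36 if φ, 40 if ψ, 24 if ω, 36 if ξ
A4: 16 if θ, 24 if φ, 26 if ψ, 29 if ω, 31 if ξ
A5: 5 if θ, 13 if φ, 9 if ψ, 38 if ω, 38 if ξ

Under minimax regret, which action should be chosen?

A3

Column bests: θ=35, φ=36, ψ=40, ω=38, ξ=38.
A1 regrets: 17, 8, 13, 16, 24 → max 24
A2 regrets: 0, 12, 17, 3, 26 → max 26
A3 regrets: 13, 0, 0, 14, 2 → max 14
A4 regrets: 19, 12, 14, 9, 7 → max 19
A5 regrets: 30, 23, 31, 0, 0 → max 31
Smallest max regret = 14 → A3.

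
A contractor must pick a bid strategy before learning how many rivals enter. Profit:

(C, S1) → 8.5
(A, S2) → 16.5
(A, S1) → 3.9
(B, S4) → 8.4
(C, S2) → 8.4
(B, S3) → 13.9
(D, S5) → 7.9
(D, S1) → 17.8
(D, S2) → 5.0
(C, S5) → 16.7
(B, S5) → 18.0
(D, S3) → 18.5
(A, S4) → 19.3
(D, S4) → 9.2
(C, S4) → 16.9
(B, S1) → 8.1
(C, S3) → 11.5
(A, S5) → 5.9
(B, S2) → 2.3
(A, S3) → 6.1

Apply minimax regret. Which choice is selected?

Column bests: S1=17.8, S2=16.5, S3=18.5, S4=19.3, S5=18.0.
A regrets: 13.9, 0.0, 12.4, 0.0, 12.1 → max 13.9
B regrets: 9.7, 14.2, 4.6, 10.9, 0.0 → max 14.2
C regrets: 9.3, 8.1, 7.0, 2.4, 1.3 → max 9.3
D regrets: 0.0, 11.5, 0.0, 10.1, 10.1 → max 11.5
Smallest max regret = 9.3 → C.

C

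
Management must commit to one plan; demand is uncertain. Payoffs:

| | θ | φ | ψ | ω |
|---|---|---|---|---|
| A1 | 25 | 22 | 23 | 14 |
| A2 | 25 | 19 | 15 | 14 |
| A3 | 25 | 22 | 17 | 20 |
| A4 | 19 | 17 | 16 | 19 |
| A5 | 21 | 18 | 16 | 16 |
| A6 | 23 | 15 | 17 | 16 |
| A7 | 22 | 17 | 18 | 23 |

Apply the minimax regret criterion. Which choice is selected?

A7

Column bests: θ=25, φ=22, ψ=23, ω=23.
A1 regrets: 0, 0, 0, 9 → max 9
A2 regrets: 0, 3, 8, 9 → max 9
A3 regrets: 0, 0, 6, 3 → max 6
A4 regrets: 6, 5, 7, 4 → max 7
A5 regrets: 4, 4, 7, 7 → max 7
A6 regrets: 2, 7, 6, 7 → max 7
A7 regrets: 3, 5, 5, 0 → max 5
Smallest max regret = 5 → A7.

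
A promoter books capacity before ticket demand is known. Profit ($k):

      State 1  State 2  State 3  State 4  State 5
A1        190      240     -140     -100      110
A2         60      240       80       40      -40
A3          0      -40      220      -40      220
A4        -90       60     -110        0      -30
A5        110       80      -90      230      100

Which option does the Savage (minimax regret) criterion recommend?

Column bests: State 1=190, State 2=240, State 3=220, State 4=230, State 5=220.
A1 regrets: 0, 0, 360, 330, 110 → max 360
A2 regrets: 130, 0, 140, 190, 260 → max 260
A3 regrets: 190, 280, 0, 270, 0 → max 280
A4 regrets: 280, 180, 330, 230, 250 → max 330
A5 regrets: 80, 160, 310, 0, 120 → max 310
Smallest max regret = 260 → A2.

A2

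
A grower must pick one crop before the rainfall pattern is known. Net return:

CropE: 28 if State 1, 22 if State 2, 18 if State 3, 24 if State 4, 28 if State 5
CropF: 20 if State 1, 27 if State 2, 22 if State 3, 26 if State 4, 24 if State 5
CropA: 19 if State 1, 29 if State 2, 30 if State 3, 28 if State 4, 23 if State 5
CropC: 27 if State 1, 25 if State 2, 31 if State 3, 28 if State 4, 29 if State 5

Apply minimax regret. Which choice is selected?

CropC

Column bests: State 1=28, State 2=29, State 3=31, State 4=28, State 5=29.
CropE regrets: 0, 7, 13, 4, 1 → max 13
CropF regrets: 8, 2, 9, 2, 5 → max 9
CropA regrets: 9, 0, 1, 0, 6 → max 9
CropC regrets: 1, 4, 0, 0, 0 → max 4
Smallest max regret = 4 → CropC.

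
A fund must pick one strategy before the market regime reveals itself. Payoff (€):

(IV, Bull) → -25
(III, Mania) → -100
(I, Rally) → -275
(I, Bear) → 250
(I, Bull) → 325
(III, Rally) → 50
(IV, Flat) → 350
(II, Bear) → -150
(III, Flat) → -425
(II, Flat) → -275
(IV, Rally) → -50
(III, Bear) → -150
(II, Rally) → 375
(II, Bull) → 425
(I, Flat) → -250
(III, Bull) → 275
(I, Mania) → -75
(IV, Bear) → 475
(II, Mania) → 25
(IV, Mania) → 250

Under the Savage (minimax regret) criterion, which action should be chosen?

Column bests: Bear=475, Flat=350, Bull=425, Rally=375, Mania=250.
I regrets: 225, 600, 100, 650, 325 → max 650
II regrets: 625, 625, 0, 0, 225 → max 625
III regrets: 625, 775, 150, 325, 350 → max 775
IV regrets: 0, 0, 450, 425, 0 → max 450
Smallest max regret = 450 → IV.

IV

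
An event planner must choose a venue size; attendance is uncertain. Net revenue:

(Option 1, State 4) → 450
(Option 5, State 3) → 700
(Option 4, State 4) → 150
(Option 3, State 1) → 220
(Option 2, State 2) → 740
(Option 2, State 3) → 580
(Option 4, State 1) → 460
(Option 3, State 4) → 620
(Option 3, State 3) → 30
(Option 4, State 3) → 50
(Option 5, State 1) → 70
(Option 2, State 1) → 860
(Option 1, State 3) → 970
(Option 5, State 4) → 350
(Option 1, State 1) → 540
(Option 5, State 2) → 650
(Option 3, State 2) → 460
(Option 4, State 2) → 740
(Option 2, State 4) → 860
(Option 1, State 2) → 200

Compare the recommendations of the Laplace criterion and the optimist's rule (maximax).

Row averages: Option 1=540, Option 2=760, Option 3=332.5, Option 4=350, Option 5=442.5
Highest average = 760 → Option 2.
Row maxima: Option 1=970, Option 2=860, Option 3=620, Option 4=740, Option 5=700
Best best-case = 970 → Option 1.

laplace → Option 2; maximax → Option 1 (disagree)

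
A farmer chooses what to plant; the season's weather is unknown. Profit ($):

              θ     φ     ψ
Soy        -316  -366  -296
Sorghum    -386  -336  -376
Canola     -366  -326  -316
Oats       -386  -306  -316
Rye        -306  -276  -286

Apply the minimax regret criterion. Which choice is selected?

Column bests: θ=-306, φ=-276, ψ=-286.
Soy regrets: 10, 90, 10 → max 90
Sorghum regrets: 80, 60, 90 → max 90
Canola regrets: 60, 50, 30 → max 60
Oats regrets: 80, 30, 30 → max 80
Rye regrets: 0, 0, 0 → max 0
Smallest max regret = 0 → Rye.

Rye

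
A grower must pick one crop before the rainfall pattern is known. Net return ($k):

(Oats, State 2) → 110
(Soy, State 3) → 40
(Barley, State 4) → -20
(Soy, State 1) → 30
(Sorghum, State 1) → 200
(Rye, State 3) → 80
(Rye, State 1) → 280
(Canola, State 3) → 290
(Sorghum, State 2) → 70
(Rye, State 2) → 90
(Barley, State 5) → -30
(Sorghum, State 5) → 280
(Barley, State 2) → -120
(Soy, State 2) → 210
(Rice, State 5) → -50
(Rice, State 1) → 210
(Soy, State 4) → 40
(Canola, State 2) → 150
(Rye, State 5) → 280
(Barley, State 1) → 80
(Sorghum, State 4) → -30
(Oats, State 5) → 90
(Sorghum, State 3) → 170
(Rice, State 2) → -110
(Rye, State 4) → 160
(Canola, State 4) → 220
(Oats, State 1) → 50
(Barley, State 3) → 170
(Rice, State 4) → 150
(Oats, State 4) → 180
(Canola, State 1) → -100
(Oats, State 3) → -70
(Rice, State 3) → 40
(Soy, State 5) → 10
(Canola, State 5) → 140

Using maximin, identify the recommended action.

Rye

Row minima: Canola=-100, Oats=-70, Soy=10, Rice=-110, Rye=80, Barley=-120, Sorghum=-30
Best worst-case = 80 → Rye.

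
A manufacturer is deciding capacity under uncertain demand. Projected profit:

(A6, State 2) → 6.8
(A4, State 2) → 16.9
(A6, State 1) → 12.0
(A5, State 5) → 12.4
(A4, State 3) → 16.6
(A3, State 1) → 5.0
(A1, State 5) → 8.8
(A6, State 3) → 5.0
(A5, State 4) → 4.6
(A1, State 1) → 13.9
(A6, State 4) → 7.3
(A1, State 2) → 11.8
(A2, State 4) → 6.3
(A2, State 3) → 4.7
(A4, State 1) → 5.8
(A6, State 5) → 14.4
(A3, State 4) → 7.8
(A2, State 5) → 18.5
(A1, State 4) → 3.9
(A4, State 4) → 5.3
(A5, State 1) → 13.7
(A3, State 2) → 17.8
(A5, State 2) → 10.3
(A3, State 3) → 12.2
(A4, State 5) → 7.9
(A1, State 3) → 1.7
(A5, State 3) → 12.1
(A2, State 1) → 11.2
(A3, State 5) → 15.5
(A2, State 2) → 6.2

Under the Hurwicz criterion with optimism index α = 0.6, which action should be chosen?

A2

A1: 0.6·13.9 + 0.4·1.7 = 9.02
A2: 0.6·18.5 + 0.4·4.7 = 12.98
A3: 0.6·17.8 + 0.4·5.0 = 12.68
A4: 0.6·16.9 + 0.4·5.3 = 12.26
A5: 0.6·13.7 + 0.4·4.6 = 10.06
A6: 0.6·14.4 + 0.4·5.0 = 10.64
Highest Hurwicz score = 12.98 → A2.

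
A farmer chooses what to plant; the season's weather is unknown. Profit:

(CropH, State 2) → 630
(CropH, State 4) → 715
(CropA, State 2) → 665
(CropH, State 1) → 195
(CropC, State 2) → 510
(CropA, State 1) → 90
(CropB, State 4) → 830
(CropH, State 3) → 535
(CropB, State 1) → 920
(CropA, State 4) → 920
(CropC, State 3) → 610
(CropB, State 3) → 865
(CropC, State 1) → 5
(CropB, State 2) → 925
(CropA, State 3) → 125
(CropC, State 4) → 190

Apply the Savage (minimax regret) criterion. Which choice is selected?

CropB

Column bests: State 1=920, State 2=925, State 3=865, State 4=920.
CropA regrets: 830, 260, 740, 0 → max 830
CropC regrets: 915, 415, 255, 730 → max 915
CropH regrets: 725, 295, 330, 205 → max 725
CropB regrets: 0, 0, 0, 90 → max 90
Smallest max regret = 90 → CropB.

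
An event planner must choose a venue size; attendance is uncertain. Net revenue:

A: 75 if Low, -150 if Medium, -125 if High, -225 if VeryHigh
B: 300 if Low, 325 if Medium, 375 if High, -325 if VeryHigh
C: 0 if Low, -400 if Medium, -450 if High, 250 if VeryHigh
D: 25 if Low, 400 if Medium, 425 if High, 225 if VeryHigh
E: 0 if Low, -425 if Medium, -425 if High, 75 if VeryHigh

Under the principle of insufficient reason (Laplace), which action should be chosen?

Row averages: A=-106.25, B=168.75, C=-150, D=268.75, E=-193.75
Highest average = 268.75 → D.

D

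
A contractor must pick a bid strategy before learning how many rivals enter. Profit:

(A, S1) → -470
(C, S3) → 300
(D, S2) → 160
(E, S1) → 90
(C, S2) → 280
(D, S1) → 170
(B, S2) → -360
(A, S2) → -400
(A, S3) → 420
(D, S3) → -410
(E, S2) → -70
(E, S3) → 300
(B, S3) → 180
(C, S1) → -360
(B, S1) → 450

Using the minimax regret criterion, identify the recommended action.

Column bests: S1=450, S2=280, S3=420.
A regrets: 920, 680, 0 → max 920
B regrets: 0, 640, 240 → max 640
C regrets: 810, 0, 120 → max 810
D regrets: 280, 120, 830 → max 830
E regrets: 360, 350, 120 → max 360
Smallest max regret = 360 → E.

E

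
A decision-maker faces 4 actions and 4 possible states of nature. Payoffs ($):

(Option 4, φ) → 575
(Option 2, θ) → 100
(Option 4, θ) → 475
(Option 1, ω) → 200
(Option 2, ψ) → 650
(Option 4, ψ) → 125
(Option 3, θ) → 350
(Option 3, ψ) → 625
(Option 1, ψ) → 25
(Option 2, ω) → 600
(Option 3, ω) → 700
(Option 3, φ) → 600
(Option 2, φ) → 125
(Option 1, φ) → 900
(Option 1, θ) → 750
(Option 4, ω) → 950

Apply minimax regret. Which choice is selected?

Column bests: θ=750, φ=900, ψ=650, ω=950.
Option 1 regrets: 0, 0, 625, 750 → max 750
Option 2 regrets: 650, 775, 0, 350 → max 775
Option 3 regrets: 400, 300, 25, 250 → max 400
Option 4 regrets: 275, 325, 525, 0 → max 525
Smallest max regret = 400 → Option 3.

Option 3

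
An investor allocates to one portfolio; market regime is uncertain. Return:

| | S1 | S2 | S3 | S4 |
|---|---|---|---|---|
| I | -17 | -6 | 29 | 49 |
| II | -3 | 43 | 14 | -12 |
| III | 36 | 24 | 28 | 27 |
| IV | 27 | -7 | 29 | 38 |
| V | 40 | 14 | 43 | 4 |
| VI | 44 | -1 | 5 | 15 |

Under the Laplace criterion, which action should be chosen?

III

Row averages: I=13.75, II=10.5, III=28.75, IV=21.75, V=25.25, VI=15.75
Highest average = 28.75 → III.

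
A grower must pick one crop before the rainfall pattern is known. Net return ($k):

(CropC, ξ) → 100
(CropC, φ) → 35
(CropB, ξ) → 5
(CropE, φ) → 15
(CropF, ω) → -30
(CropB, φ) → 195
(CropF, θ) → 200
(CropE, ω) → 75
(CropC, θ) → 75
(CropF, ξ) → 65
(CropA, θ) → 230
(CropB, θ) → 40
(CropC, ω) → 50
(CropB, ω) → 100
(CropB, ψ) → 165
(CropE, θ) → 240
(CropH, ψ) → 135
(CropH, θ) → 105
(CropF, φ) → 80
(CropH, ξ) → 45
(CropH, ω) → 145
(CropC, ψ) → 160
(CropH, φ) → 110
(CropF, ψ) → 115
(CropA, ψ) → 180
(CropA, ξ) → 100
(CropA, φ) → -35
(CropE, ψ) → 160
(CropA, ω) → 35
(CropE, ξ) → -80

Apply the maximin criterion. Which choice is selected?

Row minima: CropH=45, CropC=35, CropE=-80, CropB=5, CropF=-30, CropA=-35
Best worst-case = 45 → CropH.

CropH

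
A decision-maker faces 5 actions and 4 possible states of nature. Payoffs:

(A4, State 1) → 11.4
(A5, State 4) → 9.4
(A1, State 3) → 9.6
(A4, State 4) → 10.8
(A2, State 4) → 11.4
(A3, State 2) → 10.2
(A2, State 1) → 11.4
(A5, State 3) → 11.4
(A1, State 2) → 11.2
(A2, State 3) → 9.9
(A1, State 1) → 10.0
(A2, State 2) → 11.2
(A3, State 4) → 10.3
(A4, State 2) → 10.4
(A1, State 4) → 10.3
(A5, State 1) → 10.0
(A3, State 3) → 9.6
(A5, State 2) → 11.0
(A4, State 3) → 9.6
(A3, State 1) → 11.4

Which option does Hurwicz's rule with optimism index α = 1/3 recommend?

A1: 1/3·11.2 + 2/3·9.6 = 152/15
A2: 1/3·11.4 + 2/3·9.9 = 10.4
A3: 1/3·11.4 + 2/3·9.6 = 10.2
A4: 1/3·11.4 + 2/3·9.6 = 10.2
A5: 1/3·11.4 + 2/3·9.4 = 151/15
Highest Hurwicz score = 10.4 → A2.

A2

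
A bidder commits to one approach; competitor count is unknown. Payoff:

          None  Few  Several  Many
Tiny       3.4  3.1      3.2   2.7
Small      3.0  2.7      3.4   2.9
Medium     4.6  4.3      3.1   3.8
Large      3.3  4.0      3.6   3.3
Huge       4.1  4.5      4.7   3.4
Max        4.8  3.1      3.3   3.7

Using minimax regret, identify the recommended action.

Column bests: None=4.8, Few=4.5, Several=4.7, Many=3.8.
Tiny regrets: 1.4, 1.4, 1.5, 1.1 → max 1.5
Small regrets: 1.8, 1.8, 1.3, 0.9 → max 1.8
Medium regrets: 0.2, 0.2, 1.6, 0.0 → max 1.6
Large regrets: 1.5, 0.5, 1.1, 0.5 → max 1.5
Huge regrets: 0.7, 0.0, 0.0, 0.4 → max 0.7
Max regrets: 0.0, 1.4, 1.4, 0.1 → max 1.4
Smallest max regret = 0.7 → Huge.

Huge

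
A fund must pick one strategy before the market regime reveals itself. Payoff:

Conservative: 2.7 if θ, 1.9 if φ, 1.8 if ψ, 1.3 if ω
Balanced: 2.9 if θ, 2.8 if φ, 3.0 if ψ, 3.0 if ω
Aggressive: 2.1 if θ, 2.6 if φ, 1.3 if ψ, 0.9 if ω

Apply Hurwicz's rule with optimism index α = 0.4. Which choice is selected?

Conservative: 0.4·2.7 + 0.6·1.3 = 1.86
Balanced: 0.4·3.0 + 0.6·2.8 = 2.88
Aggressive: 0.4·2.6 + 0.6·0.9 = 1.58
Highest Hurwicz score = 2.88 → Balanced.

Balanced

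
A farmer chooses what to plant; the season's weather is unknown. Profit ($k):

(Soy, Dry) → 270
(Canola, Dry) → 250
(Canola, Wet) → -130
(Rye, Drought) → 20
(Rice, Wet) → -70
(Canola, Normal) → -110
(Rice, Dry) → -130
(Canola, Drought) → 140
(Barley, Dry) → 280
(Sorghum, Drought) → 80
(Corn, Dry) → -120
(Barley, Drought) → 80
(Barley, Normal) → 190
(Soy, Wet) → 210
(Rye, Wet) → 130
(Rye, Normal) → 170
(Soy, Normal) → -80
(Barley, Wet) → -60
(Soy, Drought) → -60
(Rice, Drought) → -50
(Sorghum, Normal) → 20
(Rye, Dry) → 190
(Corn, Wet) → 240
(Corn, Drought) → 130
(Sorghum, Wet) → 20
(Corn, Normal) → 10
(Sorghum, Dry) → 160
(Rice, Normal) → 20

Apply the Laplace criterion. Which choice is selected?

Row averages: Rice=-57.5, Corn=65, Soy=85, Sorghum=70, Rye=127.5, Barley=122.5, Canola=37.5
Highest average = 127.5 → Rye.

Rye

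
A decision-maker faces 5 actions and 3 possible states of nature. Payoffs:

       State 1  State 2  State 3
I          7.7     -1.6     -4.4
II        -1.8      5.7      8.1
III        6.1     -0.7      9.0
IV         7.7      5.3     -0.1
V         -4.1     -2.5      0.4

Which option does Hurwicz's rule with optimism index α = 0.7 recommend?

I: 0.7·7.7 + 0.3·(-4.4) = 4.07
II: 0.7·8.1 + 0.3·(-1.8) = 5.13
III: 0.7·9.0 + 0.3·(-0.7) = 6.09
IV: 0.7·7.7 + 0.3·(-0.1) = 5.36
V: 0.7·0.4 + 0.3·(-4.1) = -0.95
Highest Hurwicz score = 6.09 → III.

III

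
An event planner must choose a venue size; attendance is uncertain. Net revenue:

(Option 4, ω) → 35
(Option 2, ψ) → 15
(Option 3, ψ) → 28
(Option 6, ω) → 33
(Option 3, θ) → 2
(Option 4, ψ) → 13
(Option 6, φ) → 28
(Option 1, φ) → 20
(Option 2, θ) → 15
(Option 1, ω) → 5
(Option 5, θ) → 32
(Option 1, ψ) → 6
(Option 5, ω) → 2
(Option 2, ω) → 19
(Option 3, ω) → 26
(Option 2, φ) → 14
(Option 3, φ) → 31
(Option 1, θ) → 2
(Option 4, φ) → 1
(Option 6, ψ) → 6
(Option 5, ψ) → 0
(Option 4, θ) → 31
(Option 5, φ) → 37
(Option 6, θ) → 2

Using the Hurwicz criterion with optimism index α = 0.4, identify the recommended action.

Option 2

Option 1: 0.4·20 + 0.6·2 = 9.2
Option 2: 0.4·19 + 0.6·14 = 16
Option 3: 0.4·31 + 0.6·2 = 13.6
Option 4: 0.4·35 + 0.6·1 = 14.6
Option 5: 0.4·37 + 0.6·0 = 14.8
Option 6: 0.4·33 + 0.6·2 = 14.4
Highest Hurwicz score = 16 → Option 2.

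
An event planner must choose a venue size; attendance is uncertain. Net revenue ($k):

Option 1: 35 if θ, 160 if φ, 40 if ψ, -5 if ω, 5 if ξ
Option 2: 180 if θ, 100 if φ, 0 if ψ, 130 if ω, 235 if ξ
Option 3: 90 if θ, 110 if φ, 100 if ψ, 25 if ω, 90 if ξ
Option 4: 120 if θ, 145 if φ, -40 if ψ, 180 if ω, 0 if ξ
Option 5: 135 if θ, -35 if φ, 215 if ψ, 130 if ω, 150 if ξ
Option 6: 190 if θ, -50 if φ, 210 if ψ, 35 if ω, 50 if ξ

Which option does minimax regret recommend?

Column bests: θ=190, φ=160, ψ=215, ω=180, ξ=235.
Option 1 regrets: 155, 0, 175, 185, 230 → max 230
Option 2 regrets: 10, 60, 215, 50, 0 → max 215
Option 3 regrets: 100, 50, 115, 155, 145 → max 155
Option 4 regrets: 70, 15, 255, 0, 235 → max 255
Option 5 regrets: 55, 195, 0, 50, 85 → max 195
Option 6 regrets: 0, 210, 5, 145, 185 → max 210
Smallest max regret = 155 → Option 3.

Option 3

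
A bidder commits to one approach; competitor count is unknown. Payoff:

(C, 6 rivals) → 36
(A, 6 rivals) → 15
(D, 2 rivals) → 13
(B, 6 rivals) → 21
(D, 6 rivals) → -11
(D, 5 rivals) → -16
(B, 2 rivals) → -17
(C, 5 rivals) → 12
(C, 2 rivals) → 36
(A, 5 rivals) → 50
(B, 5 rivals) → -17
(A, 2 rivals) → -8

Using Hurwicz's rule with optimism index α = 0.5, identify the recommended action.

C

A: 0.5·50 + 0.5·(-8) = 21
B: 0.5·21 + 0.5·(-17) = 2
C: 0.5·36 + 0.5·12 = 24
D: 0.5·13 + 0.5·(-16) = -1.5
Highest Hurwicz score = 24 → C.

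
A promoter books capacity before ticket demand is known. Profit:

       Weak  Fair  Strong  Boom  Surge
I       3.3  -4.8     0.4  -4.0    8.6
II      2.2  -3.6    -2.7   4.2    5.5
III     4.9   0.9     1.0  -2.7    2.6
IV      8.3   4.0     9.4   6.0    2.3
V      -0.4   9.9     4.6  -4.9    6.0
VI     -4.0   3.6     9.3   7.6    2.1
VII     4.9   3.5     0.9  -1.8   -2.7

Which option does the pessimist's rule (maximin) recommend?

Row minima: I=-4.8, II=-3.6, III=-2.7, IV=2.3, V=-4.9, VI=-4.0, VII=-2.7
Best worst-case = 2.3 → IV.

IV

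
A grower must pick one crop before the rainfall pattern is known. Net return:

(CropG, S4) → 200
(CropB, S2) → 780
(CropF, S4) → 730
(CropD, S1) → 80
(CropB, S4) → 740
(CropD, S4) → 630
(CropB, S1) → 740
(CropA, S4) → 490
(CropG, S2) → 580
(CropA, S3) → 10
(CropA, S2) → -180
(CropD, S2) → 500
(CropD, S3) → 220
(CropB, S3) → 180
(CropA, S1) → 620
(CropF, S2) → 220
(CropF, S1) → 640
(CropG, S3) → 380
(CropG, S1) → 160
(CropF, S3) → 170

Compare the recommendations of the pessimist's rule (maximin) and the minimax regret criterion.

Row minima: CropG=160, CropF=170, CropD=80, CropB=180, CropA=-180
Best worst-case = 180 → CropB.
Column bests: S1=740, S2=780, S3=380, S4=740.
CropG regrets: 580, 200, 0, 540 → max 580
CropF regrets: 100, 560, 210, 10 → max 560
CropD regrets: 660, 280, 160, 110 → max 660
CropB regrets: 0, 0, 200, 0 → max 200
CropA regrets: 120, 960, 370, 250 → max 960
Smallest max regret = 200 → CropB.

maximin → CropB; minimax regret → CropB (agree)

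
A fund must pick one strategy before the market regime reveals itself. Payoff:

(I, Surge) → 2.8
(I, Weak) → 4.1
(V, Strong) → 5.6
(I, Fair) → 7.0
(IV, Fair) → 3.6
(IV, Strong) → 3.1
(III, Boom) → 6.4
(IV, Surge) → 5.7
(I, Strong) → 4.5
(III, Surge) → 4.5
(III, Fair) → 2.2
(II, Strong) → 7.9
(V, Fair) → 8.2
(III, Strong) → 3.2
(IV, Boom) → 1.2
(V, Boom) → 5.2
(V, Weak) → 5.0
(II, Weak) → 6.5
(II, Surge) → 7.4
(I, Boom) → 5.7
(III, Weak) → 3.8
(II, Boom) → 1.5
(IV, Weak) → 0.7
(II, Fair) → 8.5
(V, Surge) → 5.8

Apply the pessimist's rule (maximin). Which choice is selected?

V

Row minima: I=2.8, II=1.5, III=2.2, IV=0.7, V=5.0
Best worst-case = 5.0 → V.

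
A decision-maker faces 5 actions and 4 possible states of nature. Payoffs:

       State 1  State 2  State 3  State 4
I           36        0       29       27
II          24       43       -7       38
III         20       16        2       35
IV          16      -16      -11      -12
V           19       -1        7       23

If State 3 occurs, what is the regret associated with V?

Best payoff under State 3 is 29.
Regret = 29 − 7 = 22.

22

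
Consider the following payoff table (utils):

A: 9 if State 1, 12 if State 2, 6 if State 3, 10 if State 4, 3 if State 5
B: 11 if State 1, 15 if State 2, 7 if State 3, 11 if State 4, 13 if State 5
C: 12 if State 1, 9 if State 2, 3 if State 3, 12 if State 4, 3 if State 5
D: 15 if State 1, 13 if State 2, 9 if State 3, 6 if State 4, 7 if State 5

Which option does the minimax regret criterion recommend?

Column bests: State 1=15, State 2=15, State 3=9, State 4=12, State 5=13.
A regrets: 6, 3, 3, 2, 10 → max 10
B regrets: 4, 0, 2, 1, 0 → max 4
C regrets: 3, 6, 6, 0, 10 → max 10
D regrets: 0, 2, 0, 6, 6 → max 6
Smallest max regret = 4 → B.

B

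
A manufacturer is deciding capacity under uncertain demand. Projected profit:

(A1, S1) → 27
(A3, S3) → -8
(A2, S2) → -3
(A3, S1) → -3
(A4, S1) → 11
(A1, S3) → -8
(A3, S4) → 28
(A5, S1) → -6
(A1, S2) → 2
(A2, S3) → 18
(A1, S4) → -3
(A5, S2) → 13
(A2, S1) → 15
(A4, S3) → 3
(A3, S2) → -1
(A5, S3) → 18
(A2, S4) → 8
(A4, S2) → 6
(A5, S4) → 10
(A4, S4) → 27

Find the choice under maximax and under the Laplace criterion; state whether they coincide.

maximax → A3; laplace → A4 (disagree)

Row maxima: A1=27, A2=18, A3=28, A4=27, A5=18
Best best-case = 28 → A3.
Row averages: A1=4.5, A2=9.5, A3=4, A4=11.75, A5=8.75
Highest average = 11.75 → A4.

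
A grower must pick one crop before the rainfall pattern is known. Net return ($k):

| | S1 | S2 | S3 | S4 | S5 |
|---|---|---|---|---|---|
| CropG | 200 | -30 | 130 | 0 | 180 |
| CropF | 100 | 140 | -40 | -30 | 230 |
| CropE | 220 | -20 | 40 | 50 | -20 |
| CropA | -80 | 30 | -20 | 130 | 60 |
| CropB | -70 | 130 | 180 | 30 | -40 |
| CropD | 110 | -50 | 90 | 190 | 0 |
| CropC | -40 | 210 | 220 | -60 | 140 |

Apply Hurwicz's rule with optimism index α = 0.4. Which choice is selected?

CropG: 0.4·200 + 0.6·(-30) = 62
CropF: 0.4·230 + 0.6·(-40) = 68
CropE: 0.4·220 + 0.6·(-20) = 76
CropA: 0.4·130 + 0.6·(-80) = 4
CropB: 0.4·180 + 0.6·(-70) = 30
CropD: 0.4·190 + 0.6·(-50) = 46
CropC: 0.4·220 + 0.6·(-60) = 52
Highest Hurwicz score = 76 → CropE.

CropE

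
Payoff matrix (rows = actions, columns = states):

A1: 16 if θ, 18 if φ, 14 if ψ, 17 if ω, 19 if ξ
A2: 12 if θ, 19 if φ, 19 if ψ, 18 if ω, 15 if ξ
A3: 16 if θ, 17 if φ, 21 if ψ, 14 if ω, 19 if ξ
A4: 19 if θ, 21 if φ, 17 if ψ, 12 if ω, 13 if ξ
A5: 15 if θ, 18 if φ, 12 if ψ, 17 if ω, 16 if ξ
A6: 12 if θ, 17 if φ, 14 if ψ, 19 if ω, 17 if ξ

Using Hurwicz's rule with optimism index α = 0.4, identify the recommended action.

A1: 0.4·19 + 0.6·14 = 16
A2: 0.4·19 + 0.6·12 = 14.8
A3: 0.4·21 + 0.6·14 = 16.8
A4: 0.4·21 + 0.6·12 = 15.6
A5: 0.4·18 + 0.6·12 = 14.4
A6: 0.4·19 + 0.6·12 = 14.8
Highest Hurwicz score = 16.8 → A3.

A3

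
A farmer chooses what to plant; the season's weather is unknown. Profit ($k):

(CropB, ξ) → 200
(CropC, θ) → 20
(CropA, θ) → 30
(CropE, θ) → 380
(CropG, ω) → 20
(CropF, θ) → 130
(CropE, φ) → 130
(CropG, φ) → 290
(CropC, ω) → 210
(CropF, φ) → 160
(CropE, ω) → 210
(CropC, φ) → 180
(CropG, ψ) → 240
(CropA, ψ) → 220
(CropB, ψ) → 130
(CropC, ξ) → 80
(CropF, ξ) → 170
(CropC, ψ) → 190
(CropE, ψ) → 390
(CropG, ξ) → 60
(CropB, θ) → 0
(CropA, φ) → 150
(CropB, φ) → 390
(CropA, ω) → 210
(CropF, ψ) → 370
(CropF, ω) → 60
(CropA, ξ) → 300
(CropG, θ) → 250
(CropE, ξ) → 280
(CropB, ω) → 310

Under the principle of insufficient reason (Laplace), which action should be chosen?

CropE

Row averages: CropC=136, CropA=182, CropB=206, CropE=278, CropF=178, CropG=172
Highest average = 278 → CropE.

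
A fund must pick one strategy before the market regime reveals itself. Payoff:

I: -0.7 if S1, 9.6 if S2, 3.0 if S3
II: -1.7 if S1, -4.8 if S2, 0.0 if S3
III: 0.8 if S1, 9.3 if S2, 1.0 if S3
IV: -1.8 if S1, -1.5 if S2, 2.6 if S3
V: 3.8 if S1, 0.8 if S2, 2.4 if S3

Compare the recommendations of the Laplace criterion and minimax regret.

Row averages: I=119/30, II=-13/6, III=3.7, IV=-7/30, V=7/3
Highest average = 119/30 → I.
Column bests: S1=3.8, S2=9.6, S3=3.0.
I regrets: 4.5, 0.0, 0.0 → max 4.5
II regrets: 5.5, 14.4, 3.0 → max 14.4
III regrets: 3.0, 0.3, 2.0 → max 3.0
IV regrets: 5.6, 11.1, 0.4 → max 11.1
V regrets: 0.0, 8.8, 0.6 → max 8.8
Smallest max regret = 3.0 → III.

laplace → I; minimax regret → III (disagree)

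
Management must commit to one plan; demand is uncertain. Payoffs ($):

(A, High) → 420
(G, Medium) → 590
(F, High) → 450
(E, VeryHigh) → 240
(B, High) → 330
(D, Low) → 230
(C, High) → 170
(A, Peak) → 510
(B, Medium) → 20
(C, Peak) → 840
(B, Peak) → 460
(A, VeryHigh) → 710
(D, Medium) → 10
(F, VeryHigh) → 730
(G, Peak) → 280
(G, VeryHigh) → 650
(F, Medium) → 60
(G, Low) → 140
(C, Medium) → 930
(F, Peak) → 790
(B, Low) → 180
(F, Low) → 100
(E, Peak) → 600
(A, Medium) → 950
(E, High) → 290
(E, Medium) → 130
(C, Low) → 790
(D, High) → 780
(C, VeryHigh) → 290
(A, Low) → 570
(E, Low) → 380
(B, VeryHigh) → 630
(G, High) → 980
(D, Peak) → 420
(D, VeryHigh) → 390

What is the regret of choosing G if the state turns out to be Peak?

560

Best payoff under Peak is 840.
Regret = 840 − 280 = 560.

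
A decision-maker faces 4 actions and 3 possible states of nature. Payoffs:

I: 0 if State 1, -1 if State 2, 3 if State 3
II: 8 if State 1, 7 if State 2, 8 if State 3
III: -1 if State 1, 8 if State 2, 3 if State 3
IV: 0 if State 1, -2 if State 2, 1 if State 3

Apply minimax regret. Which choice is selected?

II

Column bests: State 1=8, State 2=8, State 3=8.
I regrets: 8, 9, 5 → max 9
II regrets: 0, 1, 0 → max 1
III regrets: 9, 0, 5 → max 9
IV regrets: 8, 10, 7 → max 10
Smallest max regret = 1 → II.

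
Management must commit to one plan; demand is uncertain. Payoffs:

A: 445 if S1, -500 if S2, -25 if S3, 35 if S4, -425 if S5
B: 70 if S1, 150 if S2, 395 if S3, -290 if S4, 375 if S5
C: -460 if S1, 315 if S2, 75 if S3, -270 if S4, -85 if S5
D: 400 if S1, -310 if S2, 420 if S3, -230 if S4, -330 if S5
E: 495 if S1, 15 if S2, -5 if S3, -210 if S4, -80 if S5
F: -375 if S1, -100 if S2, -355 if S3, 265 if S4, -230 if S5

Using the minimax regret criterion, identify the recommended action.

Column bests: S1=495, S2=315, S3=420, S4=265, S5=375.
A regrets: 50, 815, 445, 230, 800 → max 815
B regrets: 425, 165, 25, 555, 0 → max 555
C regrets: 955, 0, 345, 535, 460 → max 955
D regrets: 95, 625, 0, 495, 705 → max 705
E regrets: 0, 300, 425, 475, 455 → max 475
F regrets: 870, 415, 775, 0, 605 → max 870
Smallest max regret = 475 → E.

E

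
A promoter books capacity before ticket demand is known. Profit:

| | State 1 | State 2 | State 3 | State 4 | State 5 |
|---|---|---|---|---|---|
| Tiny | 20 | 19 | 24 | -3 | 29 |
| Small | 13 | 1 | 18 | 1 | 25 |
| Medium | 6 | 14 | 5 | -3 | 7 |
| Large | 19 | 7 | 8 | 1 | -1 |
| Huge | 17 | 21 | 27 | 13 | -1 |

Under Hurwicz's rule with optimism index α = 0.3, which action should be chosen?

Tiny: 0.3·29 + 0.7·(-3) = 6.6
Small: 0.3·25 + 0.7·1 = 8.2
Medium: 0.3·14 + 0.7·(-3) = 2.1
Large: 0.3·19 + 0.7·(-1) = 5
Huge: 0.3·27 + 0.7·(-1) = 7.4
Highest Hurwicz score = 8.2 → Small.

Small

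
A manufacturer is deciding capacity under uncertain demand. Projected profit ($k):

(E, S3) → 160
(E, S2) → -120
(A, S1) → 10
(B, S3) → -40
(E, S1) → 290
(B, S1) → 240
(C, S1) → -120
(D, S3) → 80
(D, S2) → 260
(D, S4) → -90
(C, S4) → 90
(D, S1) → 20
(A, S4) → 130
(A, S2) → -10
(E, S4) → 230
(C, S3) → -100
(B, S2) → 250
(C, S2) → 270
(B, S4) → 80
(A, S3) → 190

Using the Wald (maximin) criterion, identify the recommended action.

Row minima: A=-10, B=-40, C=-120, D=-90, E=-120
Best worst-case = -10 → A.

A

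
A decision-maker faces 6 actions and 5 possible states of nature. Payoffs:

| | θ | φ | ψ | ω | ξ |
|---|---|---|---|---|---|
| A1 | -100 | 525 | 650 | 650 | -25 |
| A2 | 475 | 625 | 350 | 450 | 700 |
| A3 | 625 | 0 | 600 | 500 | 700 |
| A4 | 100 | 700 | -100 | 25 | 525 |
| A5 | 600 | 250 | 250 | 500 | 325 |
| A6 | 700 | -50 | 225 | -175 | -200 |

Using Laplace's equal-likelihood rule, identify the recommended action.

Row averages: A1=340, A2=520, A3=485, A4=250, A5=385, A6=100
Highest average = 520 → A2.

A2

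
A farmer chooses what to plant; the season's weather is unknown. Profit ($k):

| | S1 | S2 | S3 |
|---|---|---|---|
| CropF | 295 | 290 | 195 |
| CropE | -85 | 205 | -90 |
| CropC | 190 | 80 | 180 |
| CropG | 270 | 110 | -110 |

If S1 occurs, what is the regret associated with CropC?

105

Best payoff under S1 is 295.
Regret = 295 − 190 = 105.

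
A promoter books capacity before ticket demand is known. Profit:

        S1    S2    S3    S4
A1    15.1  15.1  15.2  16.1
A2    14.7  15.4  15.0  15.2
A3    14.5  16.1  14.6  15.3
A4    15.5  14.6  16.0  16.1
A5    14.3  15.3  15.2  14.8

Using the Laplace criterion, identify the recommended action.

A4

Row averages: A1=15.375, A2=15.075, A3=15.125, A4=15.55, A5=14.9
Highest average = 15.55 → A4.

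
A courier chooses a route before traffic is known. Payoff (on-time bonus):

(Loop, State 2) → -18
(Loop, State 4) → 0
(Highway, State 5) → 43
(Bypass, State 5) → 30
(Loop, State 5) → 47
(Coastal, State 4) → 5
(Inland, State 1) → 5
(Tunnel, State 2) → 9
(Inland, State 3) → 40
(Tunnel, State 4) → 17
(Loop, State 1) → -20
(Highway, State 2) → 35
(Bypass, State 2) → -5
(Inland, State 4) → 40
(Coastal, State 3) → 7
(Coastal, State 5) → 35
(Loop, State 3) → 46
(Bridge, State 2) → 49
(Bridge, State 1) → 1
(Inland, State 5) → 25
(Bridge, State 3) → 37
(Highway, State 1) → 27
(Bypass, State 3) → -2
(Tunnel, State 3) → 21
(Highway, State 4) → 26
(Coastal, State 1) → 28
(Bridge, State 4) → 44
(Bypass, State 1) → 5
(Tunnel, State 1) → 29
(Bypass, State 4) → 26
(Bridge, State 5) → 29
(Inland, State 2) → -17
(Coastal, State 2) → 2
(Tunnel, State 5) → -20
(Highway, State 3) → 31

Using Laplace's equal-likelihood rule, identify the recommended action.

Highway

Row averages: Bypass=10.8, Highway=32.4, Coastal=15.4, Loop=11, Inland=18.6, Tunnel=11.2, Bridge=32
Highest average = 32.4 → Highway.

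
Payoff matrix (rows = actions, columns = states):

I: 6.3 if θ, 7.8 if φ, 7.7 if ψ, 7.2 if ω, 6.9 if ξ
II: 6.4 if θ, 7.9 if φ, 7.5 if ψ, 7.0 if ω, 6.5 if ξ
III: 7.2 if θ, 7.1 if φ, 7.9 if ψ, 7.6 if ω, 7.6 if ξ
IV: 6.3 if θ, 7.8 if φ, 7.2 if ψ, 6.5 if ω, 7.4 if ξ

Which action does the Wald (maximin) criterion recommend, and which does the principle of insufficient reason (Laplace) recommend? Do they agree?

maximin → III; laplace → III (agree)

Row minima: I=6.3, II=6.4, III=7.1, IV=6.3
Best worst-case = 7.1 → III.
Row averages: I=7.18, II=7.06, III=7.48, IV=7.04
Highest average = 7.48 → III.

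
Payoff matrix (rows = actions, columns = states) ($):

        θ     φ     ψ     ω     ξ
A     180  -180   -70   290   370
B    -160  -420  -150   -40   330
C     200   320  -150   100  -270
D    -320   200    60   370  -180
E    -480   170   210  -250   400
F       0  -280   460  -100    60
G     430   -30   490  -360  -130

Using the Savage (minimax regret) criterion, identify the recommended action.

A

Column bests: θ=430, φ=320, ψ=490, ω=370, ξ=400.
A regrets: 250, 500, 560, 80, 30 → max 560
B regrets: 590, 740, 640, 410, 70 → max 740
C regrets: 230, 0, 640, 270, 670 → max 670
D regrets: 750, 120, 430, 0, 580 → max 750
E regrets: 910, 150, 280, 620, 0 → max 910
F regrets: 430, 600, 30, 470, 340 → max 600
G regrets: 0, 350, 0, 730, 530 → max 730
Smallest max regret = 560 → A.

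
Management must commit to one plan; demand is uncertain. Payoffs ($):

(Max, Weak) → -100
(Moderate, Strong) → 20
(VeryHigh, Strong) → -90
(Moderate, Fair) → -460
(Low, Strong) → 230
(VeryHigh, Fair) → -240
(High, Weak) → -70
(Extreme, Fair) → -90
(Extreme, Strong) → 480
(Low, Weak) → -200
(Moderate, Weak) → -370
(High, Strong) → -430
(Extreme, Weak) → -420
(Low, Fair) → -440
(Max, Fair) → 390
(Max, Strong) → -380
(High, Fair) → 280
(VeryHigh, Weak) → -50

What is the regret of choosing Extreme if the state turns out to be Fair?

Best payoff under Fair is 390.
Regret = 390 − (-90) = 480.

480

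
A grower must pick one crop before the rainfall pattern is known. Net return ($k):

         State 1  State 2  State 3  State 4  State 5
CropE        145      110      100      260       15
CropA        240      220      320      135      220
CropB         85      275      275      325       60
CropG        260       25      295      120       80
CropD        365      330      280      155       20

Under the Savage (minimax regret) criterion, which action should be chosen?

CropA

Column bests: State 1=365, State 2=330, State 3=320, State 4=325, State 5=220.
CropE regrets: 220, 220, 220, 65, 205 → max 220
CropA regrets: 125, 110, 0, 190, 0 → max 190
CropB regrets: 280, 55, 45, 0, 160 → max 280
CropG regrets: 105, 305, 25, 205, 140 → max 305
CropD regrets: 0, 0, 40, 170, 200 → max 200
Smallest max regret = 190 → CropA.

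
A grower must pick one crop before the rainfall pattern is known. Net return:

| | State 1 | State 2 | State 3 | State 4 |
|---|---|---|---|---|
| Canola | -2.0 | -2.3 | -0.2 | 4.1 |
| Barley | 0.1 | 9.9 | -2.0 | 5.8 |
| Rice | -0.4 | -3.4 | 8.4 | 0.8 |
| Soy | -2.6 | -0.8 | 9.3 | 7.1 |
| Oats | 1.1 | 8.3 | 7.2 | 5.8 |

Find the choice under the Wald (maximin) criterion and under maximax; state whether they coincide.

maximin → Oats; maximax → Barley (disagree)

Row minima: Canola=-2.3, Barley=-2.0, Rice=-3.4, Soy=-2.6, Oats=1.1
Best worst-case = 1.1 → Oats.
Row maxima: Canola=4.1, Barley=9.9, Rice=8.4, Soy=9.3, Oats=8.3
Best best-case = 9.9 → Barley.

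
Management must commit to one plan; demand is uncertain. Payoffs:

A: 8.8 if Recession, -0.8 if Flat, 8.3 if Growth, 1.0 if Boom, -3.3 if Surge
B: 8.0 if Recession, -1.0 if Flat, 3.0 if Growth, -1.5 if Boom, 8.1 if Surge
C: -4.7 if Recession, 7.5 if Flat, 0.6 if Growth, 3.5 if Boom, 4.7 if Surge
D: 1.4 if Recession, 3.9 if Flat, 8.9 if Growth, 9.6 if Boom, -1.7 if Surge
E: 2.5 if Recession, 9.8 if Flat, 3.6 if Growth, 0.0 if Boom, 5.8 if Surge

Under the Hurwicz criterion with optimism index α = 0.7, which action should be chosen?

E

A: 0.7·8.8 + 0.3·(-3.3) = 5.17
B: 0.7·8.1 + 0.3·(-1.5) = 5.22
C: 0.7·7.5 + 0.3·(-4.7) = 3.84
D: 0.7·9.6 + 0.3·(-1.7) = 6.21
E: 0.7·9.8 + 0.3·0.0 = 6.86
Highest Hurwicz score = 6.86 → E.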